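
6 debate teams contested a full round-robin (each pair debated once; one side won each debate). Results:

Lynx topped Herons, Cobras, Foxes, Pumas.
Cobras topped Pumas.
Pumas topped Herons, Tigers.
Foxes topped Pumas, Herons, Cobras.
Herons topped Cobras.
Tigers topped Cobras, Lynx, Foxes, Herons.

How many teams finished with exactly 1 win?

Win totals: Pumas 2, Herons 1, Tigers 4, Cobras 1, Lynx 4, Foxes 3.
Exactly 1: Herons, Cobras — 2 teams.

2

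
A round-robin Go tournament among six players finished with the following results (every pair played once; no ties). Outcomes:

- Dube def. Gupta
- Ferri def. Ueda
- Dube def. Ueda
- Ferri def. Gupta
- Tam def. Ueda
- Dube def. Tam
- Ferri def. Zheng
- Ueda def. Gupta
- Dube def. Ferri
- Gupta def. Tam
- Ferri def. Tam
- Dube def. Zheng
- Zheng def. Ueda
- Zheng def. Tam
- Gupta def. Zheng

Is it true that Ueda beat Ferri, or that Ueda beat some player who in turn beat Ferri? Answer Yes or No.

Ueda did not beat Ferri directly.
Ueda beat Gupta, but each of them lost to Ferri. No two-step path.

No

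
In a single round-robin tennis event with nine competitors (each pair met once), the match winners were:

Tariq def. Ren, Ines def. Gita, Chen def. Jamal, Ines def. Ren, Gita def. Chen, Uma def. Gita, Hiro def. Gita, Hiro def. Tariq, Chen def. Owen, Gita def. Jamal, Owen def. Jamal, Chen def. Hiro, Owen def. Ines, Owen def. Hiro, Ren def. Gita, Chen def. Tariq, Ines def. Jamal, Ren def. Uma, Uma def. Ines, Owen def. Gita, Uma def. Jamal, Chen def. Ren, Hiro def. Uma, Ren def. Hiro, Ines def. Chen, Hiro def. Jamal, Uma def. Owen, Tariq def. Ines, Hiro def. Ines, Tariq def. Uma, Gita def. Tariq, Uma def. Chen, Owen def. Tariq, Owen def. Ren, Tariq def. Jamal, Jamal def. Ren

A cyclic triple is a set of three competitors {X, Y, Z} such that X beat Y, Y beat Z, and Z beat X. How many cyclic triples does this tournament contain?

Win totals: Tariq 4, Owen 6, Ines 4, Ren 3, Hiro 5, Gita 3, Chen 5, Jamal 1, Uma 5.
A competitor with w wins dominates both others in C(w,2) triples; summing gives 6 + 15 + 6 + 3 + 10 + 3 + 10 + 0 + 10 = 63 transitive triples.
Total triples C(9,3) = 84, so cyclic triples = 84 − 63 = 21.

21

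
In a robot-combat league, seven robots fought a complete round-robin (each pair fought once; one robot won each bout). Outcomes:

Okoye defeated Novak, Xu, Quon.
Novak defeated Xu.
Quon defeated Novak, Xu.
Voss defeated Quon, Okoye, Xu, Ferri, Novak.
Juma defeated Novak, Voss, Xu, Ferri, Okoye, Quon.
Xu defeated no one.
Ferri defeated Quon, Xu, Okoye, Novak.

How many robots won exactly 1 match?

Win totals: Juma 6, Ferri 4, Quon 2, Okoye 3, Novak 1, Xu 0, Voss 5.
Exactly 1: Novak — 1 robot.

1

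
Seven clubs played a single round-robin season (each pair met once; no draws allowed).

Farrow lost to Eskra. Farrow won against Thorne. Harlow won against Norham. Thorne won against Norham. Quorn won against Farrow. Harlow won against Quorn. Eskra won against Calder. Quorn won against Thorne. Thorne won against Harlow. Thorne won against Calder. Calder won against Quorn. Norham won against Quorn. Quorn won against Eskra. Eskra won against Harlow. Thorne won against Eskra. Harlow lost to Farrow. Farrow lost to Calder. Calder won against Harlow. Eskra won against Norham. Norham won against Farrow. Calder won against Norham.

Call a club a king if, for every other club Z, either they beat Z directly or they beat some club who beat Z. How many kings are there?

5

Harlow cannot reach Calder in two steps.
Farrow reaches everyone (king).
Calder reaches everyone (king).
Quorn reaches everyone (king).
Norham cannot reach Calder in two steps.
Thorne reaches everyone (king).
Eskra reaches everyone (king).
Kings: Farrow, Calder, Quorn, Thorne, Eskra — 5.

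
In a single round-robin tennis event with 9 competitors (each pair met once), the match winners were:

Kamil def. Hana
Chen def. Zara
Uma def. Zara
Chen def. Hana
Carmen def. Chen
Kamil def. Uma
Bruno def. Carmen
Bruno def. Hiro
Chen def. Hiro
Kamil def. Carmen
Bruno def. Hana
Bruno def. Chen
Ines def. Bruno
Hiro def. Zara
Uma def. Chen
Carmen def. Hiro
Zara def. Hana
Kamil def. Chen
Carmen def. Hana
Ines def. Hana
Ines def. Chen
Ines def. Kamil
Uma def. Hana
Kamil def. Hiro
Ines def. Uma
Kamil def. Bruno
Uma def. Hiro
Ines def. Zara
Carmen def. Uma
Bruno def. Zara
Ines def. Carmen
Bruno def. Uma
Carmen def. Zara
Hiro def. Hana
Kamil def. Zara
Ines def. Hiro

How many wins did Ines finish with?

8

Ines' results: beat Carmen, Hiro, Uma, Kamil, Bruno, Zara, Hana, Chen; lost to no one.
That is 8 wins.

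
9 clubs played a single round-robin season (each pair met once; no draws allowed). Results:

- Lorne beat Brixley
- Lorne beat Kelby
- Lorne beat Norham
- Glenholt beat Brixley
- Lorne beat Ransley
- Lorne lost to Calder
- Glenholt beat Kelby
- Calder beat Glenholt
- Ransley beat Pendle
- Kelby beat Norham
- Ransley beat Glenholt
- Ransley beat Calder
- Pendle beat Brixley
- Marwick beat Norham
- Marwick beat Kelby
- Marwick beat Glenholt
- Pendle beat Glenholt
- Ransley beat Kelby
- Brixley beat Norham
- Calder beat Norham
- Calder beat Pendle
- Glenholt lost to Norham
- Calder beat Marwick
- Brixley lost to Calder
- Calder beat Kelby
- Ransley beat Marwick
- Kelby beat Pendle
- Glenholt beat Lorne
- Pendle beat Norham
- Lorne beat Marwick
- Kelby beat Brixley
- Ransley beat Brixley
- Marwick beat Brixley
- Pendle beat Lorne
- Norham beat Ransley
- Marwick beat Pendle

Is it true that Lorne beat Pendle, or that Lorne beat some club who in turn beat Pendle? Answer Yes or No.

Yes

Lorne did not beat Pendle directly.
Lorne beat Brixley, Kelby, Marwick, Norham, Ransley. Of those, Kelby beat Pendle.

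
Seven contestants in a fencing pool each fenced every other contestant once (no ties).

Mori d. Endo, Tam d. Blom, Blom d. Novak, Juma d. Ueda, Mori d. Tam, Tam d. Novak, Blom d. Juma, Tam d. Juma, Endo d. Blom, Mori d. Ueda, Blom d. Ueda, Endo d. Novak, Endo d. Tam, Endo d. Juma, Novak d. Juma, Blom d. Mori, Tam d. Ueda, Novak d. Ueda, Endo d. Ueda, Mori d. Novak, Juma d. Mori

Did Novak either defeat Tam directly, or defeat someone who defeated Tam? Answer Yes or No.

No

Novak did not beat Tam directly.
Novak beat Juma, Ueda, but each of them lost to Tam. No two-step path.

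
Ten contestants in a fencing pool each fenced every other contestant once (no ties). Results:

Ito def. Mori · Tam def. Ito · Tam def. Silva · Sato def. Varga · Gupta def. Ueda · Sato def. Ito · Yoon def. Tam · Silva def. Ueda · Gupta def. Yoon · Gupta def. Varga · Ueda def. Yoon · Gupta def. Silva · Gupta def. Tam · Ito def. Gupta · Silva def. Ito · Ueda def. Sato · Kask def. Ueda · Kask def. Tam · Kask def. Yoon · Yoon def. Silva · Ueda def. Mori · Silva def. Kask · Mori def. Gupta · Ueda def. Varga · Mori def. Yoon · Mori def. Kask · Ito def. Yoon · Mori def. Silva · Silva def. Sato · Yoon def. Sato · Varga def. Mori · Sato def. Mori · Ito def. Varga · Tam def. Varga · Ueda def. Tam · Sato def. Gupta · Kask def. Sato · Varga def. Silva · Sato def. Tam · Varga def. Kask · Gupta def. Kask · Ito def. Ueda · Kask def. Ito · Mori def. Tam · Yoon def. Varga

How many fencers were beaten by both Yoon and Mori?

2

Yoon beat: Sato, Varga, Silva, Tam.
Mori beat: Kask, Gupta, Silva, Tam, Yoon.
Both beat: Silva, Tam — 2.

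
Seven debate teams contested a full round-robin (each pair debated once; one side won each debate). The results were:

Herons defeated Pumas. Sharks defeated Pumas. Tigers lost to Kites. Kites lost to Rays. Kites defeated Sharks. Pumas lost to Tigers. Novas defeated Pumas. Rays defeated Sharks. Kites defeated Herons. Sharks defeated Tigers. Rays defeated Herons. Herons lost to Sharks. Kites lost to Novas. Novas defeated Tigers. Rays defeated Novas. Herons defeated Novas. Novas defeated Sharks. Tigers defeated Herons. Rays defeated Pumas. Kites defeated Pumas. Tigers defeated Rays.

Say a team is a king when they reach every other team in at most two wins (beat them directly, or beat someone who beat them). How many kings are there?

4

Tigers reaches everyone (king).
Herons cannot reach Rays in two steps.
Rays reaches everyone (king).
Pumas cannot reach Tigers, Herons, Rays, Sharks, Kites, Novas in two steps.
Sharks cannot reach Kites in two steps.
Kites reaches everyone (king).
Novas reaches everyone (king).
Kings: Tigers, Rays, Kites, Novas — 4.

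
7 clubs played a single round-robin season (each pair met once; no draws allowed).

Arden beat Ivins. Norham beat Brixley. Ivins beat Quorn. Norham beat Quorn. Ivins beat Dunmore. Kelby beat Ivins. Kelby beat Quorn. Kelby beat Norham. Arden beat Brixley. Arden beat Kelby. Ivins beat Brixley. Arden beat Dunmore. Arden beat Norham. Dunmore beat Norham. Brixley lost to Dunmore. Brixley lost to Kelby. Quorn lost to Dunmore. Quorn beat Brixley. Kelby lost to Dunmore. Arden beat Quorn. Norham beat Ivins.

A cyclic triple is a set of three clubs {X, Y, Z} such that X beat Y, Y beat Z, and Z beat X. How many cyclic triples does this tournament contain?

Win totals: Ivins 3, Arden 6, Norham 3, Kelby 4, Brixley 0, Dunmore 4, Quorn 1.
A club with w wins dominates both others in C(w,2) triples; summing gives 3 + 15 + 3 + 6 + 0 + 6 + 0 = 33 transitive triples.
Total triples C(7,3) = 35, so cyclic triples = 35 − 33 = 2.

2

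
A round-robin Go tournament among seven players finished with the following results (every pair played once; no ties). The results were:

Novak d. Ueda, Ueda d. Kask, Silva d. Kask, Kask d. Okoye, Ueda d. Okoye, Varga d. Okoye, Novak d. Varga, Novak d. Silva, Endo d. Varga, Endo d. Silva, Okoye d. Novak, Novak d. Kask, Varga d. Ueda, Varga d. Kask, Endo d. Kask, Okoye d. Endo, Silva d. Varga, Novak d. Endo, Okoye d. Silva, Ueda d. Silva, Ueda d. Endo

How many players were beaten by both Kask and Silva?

Kask beat: Okoye.
Silva beat: Varga, Kask.
No one was beaten by both.

0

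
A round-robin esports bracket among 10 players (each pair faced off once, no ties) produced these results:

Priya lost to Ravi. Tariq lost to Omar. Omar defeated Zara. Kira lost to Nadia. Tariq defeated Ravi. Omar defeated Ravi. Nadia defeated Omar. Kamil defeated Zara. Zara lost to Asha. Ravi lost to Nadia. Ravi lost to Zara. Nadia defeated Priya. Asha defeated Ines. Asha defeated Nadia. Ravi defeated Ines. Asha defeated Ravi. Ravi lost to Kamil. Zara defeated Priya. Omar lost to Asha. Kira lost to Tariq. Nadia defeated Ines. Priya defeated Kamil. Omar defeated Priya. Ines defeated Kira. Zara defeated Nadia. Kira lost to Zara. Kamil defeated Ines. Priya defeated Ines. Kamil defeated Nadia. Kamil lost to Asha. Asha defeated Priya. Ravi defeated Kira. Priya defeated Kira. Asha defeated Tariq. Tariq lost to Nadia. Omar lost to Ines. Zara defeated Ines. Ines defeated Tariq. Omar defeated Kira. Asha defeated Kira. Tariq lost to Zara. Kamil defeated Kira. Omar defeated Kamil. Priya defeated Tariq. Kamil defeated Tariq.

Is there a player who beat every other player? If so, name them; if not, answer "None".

Asha has 9 wins out of 9 opponents — a perfect record.

Asha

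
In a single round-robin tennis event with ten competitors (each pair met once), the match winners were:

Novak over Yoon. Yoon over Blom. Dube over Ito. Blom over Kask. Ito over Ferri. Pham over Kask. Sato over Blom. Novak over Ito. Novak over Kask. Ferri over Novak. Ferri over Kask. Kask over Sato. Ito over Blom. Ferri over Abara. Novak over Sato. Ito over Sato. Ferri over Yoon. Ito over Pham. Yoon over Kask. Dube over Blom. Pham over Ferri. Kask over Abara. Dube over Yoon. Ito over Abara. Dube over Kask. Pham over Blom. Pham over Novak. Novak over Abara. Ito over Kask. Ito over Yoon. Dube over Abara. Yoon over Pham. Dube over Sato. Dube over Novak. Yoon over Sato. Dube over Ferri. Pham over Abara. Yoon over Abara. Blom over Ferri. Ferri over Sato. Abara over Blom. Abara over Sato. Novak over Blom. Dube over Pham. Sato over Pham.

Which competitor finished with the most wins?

Win totals: Yoon 5, Ito 7, Novak 6, Sato 2, Kask 2, Pham 5, Ferri 5, Dube 9, Blom 2, Abara 2.
Dube leads with 9 wins (next highest: 7).

Dube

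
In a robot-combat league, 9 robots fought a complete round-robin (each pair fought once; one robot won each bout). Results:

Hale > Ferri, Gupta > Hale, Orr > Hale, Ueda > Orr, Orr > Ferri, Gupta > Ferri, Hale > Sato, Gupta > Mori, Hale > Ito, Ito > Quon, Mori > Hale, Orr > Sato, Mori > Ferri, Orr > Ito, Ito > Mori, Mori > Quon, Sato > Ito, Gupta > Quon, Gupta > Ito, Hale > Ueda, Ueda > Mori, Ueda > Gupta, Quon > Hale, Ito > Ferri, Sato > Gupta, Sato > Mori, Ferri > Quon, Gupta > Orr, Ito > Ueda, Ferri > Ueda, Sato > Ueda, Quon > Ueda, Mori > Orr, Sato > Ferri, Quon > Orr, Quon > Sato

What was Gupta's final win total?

Gupta's results: beat Quon, Ito, Ferri, Mori, Orr, Hale; lost to Ueda, Sato.
That is 6 wins.

6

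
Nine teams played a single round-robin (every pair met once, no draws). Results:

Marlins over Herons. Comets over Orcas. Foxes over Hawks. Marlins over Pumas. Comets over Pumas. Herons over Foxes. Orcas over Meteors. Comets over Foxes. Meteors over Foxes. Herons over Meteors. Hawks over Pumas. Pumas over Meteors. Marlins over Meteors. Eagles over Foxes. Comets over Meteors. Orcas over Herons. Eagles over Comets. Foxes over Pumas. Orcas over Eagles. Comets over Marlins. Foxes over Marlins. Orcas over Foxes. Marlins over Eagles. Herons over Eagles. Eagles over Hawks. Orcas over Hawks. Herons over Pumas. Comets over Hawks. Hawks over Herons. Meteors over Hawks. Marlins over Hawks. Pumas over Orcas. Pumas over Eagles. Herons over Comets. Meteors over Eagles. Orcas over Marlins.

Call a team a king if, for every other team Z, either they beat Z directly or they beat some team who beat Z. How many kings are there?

6

Pumas reaches everyone (king).
Hawks cannot reach Marlins in two steps.
Foxes cannot reach Comets in two steps.
Marlins reaches everyone (king).
Herons reaches everyone (king).
Eagles reaches everyone (king).
Orcas reaches everyone (king).
Meteors cannot reach Orcas in two steps.
Comets reaches everyone (king).
Kings: Pumas, Marlins, Herons, Eagles, Orcas, Comets — 6.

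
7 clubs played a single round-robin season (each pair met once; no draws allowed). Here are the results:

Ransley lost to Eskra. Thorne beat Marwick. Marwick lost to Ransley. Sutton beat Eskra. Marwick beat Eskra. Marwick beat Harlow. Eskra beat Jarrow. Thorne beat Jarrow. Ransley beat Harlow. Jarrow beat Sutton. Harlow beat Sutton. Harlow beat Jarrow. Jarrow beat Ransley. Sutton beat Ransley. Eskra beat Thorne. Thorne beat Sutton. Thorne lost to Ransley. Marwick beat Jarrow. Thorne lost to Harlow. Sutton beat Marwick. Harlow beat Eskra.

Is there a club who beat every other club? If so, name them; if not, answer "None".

None

Highest win total is Harlow with 4 (out of 6 possible).
Harlow lost to Marwick, Ransley, so no club went undefeated.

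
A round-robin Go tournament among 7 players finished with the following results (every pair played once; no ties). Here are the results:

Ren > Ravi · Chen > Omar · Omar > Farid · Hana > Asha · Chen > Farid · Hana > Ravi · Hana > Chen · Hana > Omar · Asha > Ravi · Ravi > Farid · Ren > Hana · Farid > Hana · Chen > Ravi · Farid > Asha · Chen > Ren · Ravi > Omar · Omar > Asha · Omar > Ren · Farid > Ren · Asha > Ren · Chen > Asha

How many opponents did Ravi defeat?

2

Ravi's results: beat Farid, Omar; lost to Hana, Ren, Asha, Chen.
That is 2 wins.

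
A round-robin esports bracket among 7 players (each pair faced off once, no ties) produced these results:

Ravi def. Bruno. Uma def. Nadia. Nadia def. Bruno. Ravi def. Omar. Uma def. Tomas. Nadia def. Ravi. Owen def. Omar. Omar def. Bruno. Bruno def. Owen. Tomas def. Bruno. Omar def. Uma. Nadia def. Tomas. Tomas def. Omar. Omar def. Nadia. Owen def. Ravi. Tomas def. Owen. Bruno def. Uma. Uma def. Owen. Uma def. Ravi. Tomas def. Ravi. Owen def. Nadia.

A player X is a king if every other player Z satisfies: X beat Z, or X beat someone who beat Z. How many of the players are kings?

Ravi cannot reach Tomas in two steps.
Omar reaches everyone (king).
Owen reaches everyone (king).
Tomas reaches everyone (king).
Uma reaches everyone (king).
Nadia reaches everyone (king).
Bruno reaches everyone (king).
Kings: Omar, Owen, Tomas, Uma, Nadia, Bruno — 6.

6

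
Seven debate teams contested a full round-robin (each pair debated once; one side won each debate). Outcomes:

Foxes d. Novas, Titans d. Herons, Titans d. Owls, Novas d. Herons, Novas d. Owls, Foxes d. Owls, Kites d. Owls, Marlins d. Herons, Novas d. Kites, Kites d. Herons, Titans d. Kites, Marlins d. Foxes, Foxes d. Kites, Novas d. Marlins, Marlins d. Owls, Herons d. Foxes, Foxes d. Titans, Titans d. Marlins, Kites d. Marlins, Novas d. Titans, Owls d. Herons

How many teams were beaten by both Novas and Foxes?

Novas beat: Kites, Marlins, Herons, Titans, Owls.
Foxes beat: Kites, Novas, Titans, Owls.
Both beat: Kites, Titans, Owls — 3.

3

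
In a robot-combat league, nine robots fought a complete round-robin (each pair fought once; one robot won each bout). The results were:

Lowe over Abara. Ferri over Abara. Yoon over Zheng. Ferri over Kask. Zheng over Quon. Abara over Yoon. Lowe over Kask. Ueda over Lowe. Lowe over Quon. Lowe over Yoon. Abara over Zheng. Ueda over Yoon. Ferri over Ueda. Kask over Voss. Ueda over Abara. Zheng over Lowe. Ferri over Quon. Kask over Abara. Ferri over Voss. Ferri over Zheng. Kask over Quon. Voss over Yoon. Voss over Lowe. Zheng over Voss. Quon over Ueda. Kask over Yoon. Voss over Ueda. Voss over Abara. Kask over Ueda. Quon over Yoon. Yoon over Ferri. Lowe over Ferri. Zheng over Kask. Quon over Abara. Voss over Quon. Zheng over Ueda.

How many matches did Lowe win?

Lowe's results: beat Kask, Quon, Ferri, Yoon, Abara; lost to Ueda, Voss, Zheng.
That is 5 wins.

5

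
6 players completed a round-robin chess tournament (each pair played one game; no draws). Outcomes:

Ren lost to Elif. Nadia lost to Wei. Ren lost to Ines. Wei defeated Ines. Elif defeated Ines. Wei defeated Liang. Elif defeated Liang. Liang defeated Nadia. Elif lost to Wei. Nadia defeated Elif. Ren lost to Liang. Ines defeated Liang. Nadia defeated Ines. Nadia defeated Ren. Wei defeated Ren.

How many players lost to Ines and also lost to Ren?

Ines beat: Ren, Liang.
Ren beat: no one.
No one was beaten by both.

0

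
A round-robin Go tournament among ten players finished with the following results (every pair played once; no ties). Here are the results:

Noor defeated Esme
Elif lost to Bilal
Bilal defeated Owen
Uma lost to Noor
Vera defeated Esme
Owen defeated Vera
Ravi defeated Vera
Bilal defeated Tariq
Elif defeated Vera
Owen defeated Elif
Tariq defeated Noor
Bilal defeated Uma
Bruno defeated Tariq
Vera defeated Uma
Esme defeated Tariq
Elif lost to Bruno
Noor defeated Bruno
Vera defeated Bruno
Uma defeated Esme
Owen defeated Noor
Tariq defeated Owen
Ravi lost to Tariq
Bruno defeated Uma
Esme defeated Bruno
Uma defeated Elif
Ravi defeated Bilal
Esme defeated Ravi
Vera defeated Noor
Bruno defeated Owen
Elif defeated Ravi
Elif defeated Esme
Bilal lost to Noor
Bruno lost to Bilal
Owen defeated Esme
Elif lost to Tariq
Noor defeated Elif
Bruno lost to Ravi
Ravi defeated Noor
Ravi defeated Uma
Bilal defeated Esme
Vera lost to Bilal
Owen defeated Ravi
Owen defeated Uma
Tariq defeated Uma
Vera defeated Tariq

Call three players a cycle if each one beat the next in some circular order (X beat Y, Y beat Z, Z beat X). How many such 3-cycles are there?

Win totals: Esme 3, Uma 2, Owen 6, Bilal 7, Vera 5, Tariq 5, Bruno 4, Noor 5, Ravi 5, Elif 3.
A player with w wins dominates both others in C(w,2) triples; summing gives 3 + 1 + 15 + 21 + 10 + 10 + 6 + 10 + 10 + 3 = 89 transitive triples.
Total triples C(10,3) = 120, so cyclic triples = 120 − 89 = 31.

31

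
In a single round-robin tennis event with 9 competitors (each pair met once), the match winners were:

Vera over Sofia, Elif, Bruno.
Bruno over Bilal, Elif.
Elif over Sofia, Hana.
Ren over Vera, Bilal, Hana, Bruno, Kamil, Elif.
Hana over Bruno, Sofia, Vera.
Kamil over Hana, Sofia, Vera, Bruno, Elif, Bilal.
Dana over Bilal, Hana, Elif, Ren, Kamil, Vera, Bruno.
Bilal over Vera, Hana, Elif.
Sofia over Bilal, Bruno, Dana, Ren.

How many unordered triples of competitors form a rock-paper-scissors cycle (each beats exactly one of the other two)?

16

Win totals: Sofia 4, Bruno 2, Bilal 3, Vera 3, Dana 7, Kamil 6, Ren 6, Hana 3, Elif 2.
A competitor with w wins dominates both others in C(w,2) triples; summing gives 6 + 1 + 3 + 3 + 21 + 15 + 15 + 3 + 1 = 68 transitive triples.
Total triples C(9,3) = 84, so cyclic triples = 84 − 68 = 16.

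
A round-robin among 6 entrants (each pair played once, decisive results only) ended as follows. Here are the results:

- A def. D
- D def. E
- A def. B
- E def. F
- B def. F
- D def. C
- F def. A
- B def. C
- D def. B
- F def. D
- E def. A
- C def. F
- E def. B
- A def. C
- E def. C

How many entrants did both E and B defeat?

2

E beat: A, B, C, F.
B beat: C, F.
Both beat: C, F — 2.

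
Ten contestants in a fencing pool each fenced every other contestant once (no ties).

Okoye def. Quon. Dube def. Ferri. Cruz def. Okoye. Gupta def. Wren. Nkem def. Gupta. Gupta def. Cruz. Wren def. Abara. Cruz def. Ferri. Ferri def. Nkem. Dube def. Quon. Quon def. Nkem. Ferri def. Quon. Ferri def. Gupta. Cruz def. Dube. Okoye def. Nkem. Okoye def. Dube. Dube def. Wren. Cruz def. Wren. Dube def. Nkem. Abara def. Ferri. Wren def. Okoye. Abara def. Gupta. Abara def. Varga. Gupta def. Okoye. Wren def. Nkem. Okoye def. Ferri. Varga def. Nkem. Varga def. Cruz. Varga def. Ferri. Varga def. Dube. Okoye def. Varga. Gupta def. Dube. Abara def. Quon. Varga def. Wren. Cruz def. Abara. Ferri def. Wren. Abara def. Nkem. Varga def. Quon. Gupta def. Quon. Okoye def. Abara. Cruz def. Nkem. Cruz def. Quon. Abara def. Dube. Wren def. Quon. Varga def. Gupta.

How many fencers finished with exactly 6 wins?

2

Win totals: Dube 4, Quon 1, Abara 6, Cruz 7, Varga 7, Okoye 6, Gupta 5, Ferri 4, Wren 4, Nkem 1.
Exactly 6: Abara, Okoye — 2 fencers.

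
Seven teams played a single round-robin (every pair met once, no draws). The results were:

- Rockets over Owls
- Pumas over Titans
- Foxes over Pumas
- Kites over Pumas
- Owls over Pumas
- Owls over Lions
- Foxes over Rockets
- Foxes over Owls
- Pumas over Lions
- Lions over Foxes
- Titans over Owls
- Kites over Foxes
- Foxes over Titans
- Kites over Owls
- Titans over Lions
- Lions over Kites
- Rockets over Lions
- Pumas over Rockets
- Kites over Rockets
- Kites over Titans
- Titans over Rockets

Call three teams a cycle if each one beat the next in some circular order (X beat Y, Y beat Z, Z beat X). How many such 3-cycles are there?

Win totals: Kites 5, Lions 2, Pumas 3, Rockets 2, Titans 3, Owls 2, Foxes 4.
A team with w wins dominates both others in C(w,2) triples; summing gives 10 + 1 + 3 + 1 + 3 + 1 + 6 = 25 transitive triples.
Total triples C(7,3) = 35, so cyclic triples = 35 − 25 = 10.

10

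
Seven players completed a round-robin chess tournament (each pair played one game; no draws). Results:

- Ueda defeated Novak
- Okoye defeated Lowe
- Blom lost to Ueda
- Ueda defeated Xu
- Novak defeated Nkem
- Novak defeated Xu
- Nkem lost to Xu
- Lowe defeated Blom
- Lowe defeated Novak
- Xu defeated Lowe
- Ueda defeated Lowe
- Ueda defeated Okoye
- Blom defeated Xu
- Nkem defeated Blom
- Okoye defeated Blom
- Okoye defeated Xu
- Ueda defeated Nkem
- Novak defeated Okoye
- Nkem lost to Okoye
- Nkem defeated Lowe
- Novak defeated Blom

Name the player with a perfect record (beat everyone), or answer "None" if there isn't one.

Ueda has 6 wins out of 6 opponents — a perfect record.

Ueda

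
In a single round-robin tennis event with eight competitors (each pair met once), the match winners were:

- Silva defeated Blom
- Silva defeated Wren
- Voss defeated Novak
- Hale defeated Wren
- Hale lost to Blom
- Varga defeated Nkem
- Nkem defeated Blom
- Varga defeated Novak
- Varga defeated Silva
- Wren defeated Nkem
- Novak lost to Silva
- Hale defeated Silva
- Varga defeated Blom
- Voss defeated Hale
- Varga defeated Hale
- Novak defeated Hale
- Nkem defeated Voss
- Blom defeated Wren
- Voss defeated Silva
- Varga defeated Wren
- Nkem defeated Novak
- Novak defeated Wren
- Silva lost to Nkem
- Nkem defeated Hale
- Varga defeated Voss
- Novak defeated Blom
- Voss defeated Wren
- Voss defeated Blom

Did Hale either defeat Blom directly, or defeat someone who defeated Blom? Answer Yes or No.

Hale did not beat Blom directly.
Hale beat Silva, Wren. Of those, Silva beat Blom.

Yes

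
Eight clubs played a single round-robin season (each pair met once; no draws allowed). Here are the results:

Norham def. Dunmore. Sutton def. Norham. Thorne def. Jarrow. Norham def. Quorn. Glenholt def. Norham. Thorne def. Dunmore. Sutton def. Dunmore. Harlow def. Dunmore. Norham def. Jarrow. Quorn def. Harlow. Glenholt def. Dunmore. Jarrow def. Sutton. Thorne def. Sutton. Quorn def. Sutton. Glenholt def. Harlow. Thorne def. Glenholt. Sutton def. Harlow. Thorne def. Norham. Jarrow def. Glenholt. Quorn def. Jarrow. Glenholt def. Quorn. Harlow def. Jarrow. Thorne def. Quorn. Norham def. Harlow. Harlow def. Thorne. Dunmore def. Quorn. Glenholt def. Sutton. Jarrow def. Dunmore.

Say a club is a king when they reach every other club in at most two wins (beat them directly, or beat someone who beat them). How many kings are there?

Dunmore cannot reach Glenholt, Norham, Thorne in two steps.
Sutton cannot reach Glenholt in two steps.
Glenholt reaches everyone (king).
Norham reaches everyone (king).
Harlow reaches everyone (king).
Jarrow cannot reach Thorne in two steps.
Thorne reaches everyone (king).
Quorn reaches everyone (king).
Kings: Glenholt, Norham, Harlow, Thorne, Quorn — 5.

5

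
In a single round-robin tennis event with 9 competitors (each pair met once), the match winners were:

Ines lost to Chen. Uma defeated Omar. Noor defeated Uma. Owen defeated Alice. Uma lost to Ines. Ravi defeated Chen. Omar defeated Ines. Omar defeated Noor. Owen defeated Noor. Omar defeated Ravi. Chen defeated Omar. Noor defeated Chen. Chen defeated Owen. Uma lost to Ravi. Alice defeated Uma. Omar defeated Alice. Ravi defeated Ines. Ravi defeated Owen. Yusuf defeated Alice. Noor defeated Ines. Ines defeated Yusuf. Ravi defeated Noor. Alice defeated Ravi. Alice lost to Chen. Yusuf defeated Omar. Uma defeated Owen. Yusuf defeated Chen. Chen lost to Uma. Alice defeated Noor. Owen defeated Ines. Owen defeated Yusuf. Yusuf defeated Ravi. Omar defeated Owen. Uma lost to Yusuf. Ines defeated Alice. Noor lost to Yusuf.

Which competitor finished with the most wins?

Win totals: Owen 4, Noor 3, Omar 5, Uma 3, Chen 4, Ines 3, Yusuf 6, Ravi 5, Alice 3.
Yusuf leads with 6 wins (next highest: 5).

Yusuf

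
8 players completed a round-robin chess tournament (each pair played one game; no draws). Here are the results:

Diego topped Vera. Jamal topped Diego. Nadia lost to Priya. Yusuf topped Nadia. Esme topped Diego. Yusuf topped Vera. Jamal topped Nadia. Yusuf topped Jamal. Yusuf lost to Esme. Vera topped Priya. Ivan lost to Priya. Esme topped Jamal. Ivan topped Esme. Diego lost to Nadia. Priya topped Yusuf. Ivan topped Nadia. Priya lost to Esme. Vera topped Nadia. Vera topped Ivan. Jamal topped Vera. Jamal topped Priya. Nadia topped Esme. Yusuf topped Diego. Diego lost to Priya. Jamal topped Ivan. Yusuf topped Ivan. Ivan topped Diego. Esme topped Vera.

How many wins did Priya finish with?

4

Priya's results: beat Yusuf, Diego, Ivan, Nadia; lost to Jamal, Vera, Esme.
That is 4 wins.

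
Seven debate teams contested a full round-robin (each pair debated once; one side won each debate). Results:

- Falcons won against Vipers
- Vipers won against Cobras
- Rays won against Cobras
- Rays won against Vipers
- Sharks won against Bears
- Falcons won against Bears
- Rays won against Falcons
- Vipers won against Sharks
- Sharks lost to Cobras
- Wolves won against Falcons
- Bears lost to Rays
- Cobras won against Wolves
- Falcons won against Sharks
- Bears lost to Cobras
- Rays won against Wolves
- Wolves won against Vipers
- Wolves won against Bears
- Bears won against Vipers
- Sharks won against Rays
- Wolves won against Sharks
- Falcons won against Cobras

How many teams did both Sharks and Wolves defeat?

Sharks beat: Bears, Rays.
Wolves beat: Bears, Falcons, Sharks, Vipers.
Both beat: Bears — 1.

1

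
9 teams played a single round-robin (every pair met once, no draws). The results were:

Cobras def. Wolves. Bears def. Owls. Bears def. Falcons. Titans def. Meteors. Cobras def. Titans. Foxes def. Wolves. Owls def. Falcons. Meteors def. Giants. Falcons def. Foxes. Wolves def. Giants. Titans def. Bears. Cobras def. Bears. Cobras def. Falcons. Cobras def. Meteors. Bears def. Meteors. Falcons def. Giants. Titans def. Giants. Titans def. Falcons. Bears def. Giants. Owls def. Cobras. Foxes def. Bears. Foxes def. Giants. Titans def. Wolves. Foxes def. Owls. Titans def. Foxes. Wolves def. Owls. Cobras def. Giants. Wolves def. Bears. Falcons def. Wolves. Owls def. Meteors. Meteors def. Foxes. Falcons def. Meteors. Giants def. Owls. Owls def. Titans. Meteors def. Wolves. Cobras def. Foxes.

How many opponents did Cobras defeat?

Cobras' results: beat Foxes, Wolves, Meteors, Falcons, Titans, Bears, Giants; lost to Owls.
That is 7 wins.

7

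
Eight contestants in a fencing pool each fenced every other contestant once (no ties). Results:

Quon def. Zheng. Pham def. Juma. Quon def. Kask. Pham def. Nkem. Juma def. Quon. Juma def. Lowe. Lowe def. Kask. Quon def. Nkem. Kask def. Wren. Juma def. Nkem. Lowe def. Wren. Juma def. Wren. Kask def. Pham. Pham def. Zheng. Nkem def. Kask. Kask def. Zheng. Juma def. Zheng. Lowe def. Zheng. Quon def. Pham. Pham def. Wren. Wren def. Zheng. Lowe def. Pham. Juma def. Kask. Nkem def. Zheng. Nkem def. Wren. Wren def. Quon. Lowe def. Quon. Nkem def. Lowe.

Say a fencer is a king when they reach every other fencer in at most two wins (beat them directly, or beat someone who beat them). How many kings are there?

Lowe reaches everyone (king).
Pham reaches everyone (king).
Juma reaches everyone (king).
Kask cannot reach Lowe in two steps.
Nkem cannot reach Juma in two steps.
Wren cannot reach Lowe, Juma in two steps.
Quon reaches everyone (king).
Zheng cannot reach Lowe, Pham, Juma, Kask, Nkem, Wren, Quon in two steps.
Kings: Lowe, Pham, Juma, Quon — 4.

4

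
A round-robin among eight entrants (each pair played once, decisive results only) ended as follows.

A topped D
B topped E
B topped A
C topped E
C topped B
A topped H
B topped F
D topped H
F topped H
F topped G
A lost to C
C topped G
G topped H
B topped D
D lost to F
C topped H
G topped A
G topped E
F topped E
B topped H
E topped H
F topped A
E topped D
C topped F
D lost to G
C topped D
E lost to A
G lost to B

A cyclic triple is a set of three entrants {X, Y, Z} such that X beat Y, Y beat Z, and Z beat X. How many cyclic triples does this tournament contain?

0

Win totals: A 3, B 6, C 7, D 1, E 2, F 5, G 4, H 0.
An entrant with w wins dominates both others in C(w,2) triples; summing gives 3 + 15 + 21 + 0 + 1 + 10 + 6 + 0 = 56 transitive triples.
Total triples C(8,3) = 56, so cyclic triples = 56 − 56 = 0.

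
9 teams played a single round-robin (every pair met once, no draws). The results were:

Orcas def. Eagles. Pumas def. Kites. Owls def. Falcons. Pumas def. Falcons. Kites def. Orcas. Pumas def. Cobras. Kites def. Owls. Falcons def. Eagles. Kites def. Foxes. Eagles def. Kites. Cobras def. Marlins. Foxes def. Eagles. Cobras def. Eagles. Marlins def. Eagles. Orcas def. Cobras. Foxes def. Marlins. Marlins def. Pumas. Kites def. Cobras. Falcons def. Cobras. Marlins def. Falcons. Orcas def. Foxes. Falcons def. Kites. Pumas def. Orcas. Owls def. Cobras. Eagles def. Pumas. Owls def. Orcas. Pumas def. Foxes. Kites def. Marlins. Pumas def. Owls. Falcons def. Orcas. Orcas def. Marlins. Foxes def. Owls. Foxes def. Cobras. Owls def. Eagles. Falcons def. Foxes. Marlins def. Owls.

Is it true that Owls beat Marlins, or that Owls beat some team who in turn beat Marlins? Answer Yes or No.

Yes

Owls did not beat Marlins directly.
Owls beat Falcons, Eagles, Orcas, Cobras. Of those, Orcas beat Marlins.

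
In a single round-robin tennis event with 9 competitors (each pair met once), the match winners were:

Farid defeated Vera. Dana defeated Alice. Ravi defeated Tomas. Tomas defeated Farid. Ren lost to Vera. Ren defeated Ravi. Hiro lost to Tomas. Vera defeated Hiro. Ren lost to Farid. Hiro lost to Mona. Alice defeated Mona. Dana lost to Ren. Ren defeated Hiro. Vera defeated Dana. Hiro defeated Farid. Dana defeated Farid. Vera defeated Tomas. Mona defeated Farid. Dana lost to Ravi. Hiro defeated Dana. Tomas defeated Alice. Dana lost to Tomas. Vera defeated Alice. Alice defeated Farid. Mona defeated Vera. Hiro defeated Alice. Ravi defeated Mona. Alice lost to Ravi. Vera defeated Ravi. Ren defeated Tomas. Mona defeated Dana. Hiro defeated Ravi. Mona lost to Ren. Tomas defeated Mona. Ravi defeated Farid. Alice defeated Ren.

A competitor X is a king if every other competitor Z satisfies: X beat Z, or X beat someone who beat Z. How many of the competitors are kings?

Alice reaches everyone (king).
Mona reaches everyone (king).
Hiro reaches everyone (king).
Dana cannot reach Hiro, Ravi, Tomas in two steps.
Ravi reaches everyone (king).
Vera reaches everyone (king).
Ren reaches everyone (king).
Tomas reaches everyone (king).
Farid reaches everyone (king).
Kings: Alice, Mona, Hiro, Ravi, Vera, Ren, Tomas, Farid — 8.

8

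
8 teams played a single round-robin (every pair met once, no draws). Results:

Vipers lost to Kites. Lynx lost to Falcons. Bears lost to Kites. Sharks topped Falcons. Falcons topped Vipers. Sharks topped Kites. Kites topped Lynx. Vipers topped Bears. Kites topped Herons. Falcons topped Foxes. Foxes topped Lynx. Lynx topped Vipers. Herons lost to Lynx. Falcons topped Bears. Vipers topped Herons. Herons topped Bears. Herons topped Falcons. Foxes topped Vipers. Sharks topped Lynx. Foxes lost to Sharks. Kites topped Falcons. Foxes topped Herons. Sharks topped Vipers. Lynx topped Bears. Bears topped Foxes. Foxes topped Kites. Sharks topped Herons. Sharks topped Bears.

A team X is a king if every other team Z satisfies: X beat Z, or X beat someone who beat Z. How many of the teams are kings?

Falcons cannot reach Sharks in two steps.
Sharks reaches everyone (king).
Foxes cannot reach Sharks in two steps.
Lynx cannot reach Sharks, Kites in two steps.
Bears cannot reach Falcons, Sharks in two steps.
Herons cannot reach Sharks, Kites in two steps.
Vipers cannot reach Sharks, Lynx, Kites in two steps.
Kites cannot reach Sharks in two steps.
Kings: Sharks — 1.

1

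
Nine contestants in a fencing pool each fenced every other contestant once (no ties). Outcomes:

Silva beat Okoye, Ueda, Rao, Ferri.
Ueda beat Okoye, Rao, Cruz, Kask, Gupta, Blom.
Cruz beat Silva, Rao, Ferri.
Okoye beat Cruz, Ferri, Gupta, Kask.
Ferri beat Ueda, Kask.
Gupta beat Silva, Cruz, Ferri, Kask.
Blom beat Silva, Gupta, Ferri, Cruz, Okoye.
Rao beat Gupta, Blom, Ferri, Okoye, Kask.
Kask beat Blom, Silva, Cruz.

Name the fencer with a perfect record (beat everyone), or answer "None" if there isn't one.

None

Highest win total is Ueda with 6 (out of 8 possible).
Ueda lost to Ferri, Silva, so no fencer went undefeated.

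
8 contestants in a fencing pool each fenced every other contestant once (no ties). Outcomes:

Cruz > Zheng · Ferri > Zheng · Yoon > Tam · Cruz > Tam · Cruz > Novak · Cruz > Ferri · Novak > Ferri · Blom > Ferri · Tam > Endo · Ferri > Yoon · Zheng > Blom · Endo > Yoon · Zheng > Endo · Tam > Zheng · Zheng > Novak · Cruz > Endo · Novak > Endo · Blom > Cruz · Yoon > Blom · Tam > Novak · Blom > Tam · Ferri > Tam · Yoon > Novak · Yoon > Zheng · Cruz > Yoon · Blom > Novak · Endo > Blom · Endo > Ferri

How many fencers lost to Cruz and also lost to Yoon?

Cruz beat: Zheng, Tam, Novak, Yoon, Ferri, Endo.
Yoon beat: Zheng, Tam, Novak, Blom.
Both beat: Zheng, Tam, Novak — 3.

3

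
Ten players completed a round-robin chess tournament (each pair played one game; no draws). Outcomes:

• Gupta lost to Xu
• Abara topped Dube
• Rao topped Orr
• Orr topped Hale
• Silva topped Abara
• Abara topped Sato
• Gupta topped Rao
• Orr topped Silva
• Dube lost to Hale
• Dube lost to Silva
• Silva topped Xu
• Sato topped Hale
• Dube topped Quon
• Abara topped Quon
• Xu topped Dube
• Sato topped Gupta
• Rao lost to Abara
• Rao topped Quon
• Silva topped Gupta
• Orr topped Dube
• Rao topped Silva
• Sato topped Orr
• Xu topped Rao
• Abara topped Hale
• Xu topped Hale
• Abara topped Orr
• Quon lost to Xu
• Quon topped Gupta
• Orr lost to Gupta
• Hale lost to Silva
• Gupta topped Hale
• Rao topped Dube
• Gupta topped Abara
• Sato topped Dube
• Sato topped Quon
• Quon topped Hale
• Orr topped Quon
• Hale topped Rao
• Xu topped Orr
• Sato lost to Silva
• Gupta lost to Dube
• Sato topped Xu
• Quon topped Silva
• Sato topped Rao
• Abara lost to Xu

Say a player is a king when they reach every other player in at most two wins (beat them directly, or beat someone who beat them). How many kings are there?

7

Rao reaches everyone (king).
Hale cannot reach Abara, Xu, Sato in two steps.
Quon reaches everyone (king).
Abara reaches everyone (king).
Gupta cannot reach Xu in two steps.
Dube cannot reach Xu, Sato in two steps.
Xu reaches everyone (king).
Silva reaches everyone (king).
Sato reaches everyone (king).
Orr reaches everyone (king).
Kings: Rao, Quon, Abara, Xu, Silva, Sato, Orr — 7.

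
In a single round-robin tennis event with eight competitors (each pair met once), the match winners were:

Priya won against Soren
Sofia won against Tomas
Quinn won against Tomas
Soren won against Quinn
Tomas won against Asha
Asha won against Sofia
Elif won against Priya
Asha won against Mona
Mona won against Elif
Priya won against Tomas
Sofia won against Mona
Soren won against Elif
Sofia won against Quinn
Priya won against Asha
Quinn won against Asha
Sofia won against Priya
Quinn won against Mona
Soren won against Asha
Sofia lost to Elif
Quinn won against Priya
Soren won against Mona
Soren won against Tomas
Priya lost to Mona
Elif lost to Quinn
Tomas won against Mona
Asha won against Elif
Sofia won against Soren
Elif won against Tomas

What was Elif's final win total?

Elif's results: beat Priya, Sofia, Tomas; lost to Mona, Quinn, Soren, Asha.
That is 3 wins.

3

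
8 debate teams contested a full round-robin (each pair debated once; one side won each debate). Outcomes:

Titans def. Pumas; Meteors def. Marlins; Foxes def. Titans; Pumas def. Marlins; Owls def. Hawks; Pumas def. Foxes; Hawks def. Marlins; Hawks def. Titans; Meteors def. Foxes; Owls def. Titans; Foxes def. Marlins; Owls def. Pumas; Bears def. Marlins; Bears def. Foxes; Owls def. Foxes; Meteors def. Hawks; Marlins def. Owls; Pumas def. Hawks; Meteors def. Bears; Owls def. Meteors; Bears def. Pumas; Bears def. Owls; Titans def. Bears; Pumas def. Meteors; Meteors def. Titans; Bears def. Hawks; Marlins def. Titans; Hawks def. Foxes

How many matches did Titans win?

2

Titans' results: beat Bears, Pumas; lost to Marlins, Foxes, Owls, Hawks, Meteors.
That is 2 wins.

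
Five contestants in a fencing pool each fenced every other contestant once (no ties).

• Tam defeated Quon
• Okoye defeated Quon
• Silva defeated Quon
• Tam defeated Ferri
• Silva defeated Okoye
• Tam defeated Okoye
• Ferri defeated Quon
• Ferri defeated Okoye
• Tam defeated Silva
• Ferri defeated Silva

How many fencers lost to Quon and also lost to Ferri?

0

Quon beat: no one.
Ferri beat: Silva, Quon, Okoye.
No one was beaten by both.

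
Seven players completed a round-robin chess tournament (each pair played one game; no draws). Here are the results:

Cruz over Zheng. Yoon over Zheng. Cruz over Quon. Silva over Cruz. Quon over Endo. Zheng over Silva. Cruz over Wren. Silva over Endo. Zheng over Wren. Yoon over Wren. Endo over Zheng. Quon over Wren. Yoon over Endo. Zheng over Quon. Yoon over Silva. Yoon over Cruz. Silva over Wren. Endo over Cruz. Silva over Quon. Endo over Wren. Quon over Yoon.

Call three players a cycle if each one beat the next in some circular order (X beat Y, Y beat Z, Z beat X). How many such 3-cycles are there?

Win totals: Wren 0, Endo 3, Cruz 3, Silva 4, Quon 3, Zheng 3, Yoon 5.
A player with w wins dominates both others in C(w,2) triples; summing gives 0 + 3 + 3 + 6 + 3 + 3 + 10 = 28 transitive triples.
Total triples C(7,3) = 35, so cyclic triples = 35 − 28 = 7.

7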